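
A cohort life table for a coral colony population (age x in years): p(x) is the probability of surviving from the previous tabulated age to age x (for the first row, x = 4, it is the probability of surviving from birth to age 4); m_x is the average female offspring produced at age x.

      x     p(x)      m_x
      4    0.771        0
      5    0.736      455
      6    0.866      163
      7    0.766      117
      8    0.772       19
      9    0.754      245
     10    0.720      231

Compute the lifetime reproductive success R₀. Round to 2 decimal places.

477.98

Survivorship from birth: l_x = p_4·p_5·…·p_x.
  l_4 = 0.77100
  l_5 = 0.56746
  l_6 = 0.49142
  l_7 = 0.37643
  l_8 = 0.29060
  l_9 = 0.21911
  l_10 = 0.15776
R₀ = Σ l_x m_x:
  age 4: 0.77100 × 0 = 0.0000
  age 5: 0.56746 × 455 = 258.1943
  age 6: 0.49142 × 163 = 80.1015
  age 7: 0.37643 × 117 = 44.0423
  age 8: 0.29060 × 19 = 5.5214
  age 9: 0.21911 × 245 = 53.6820
  age 10: 0.15776 × 231 = 36.4426
R₀ = 0.0000 + 258.1943 + 80.1015 + 44.0423 + 5.5214 + 53.6820 + 36.4426 = 477.9840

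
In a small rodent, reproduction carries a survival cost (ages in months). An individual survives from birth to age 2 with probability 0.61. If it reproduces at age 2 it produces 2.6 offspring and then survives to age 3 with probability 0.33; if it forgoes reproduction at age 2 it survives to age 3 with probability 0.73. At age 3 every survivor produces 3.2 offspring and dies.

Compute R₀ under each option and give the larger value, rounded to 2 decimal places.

breed at age 2: R₀ = 0.61 × (2.6 + 0.33 × 3.2) = 0.61 × 3.6560 = 2.2302
delay to age 3: R₀ = 0.61 × (0.73 × 3.2) = 0.61 × 2.3360 = 1.4250
Higher: breed at age 2 (2.2302).

2.23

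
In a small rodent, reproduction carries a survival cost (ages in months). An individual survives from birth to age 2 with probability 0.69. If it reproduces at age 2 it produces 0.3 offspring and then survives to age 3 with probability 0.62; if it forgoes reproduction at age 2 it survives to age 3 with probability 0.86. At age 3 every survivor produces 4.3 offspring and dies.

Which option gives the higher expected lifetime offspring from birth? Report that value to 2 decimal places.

breed at age 2: R₀ = 0.69 × (0.3 + 0.62 × 4.3) = 0.69 × 2.9660 = 2.0465
delay to age 3: R₀ = 0.69 × (0.86 × 4.3) = 0.69 × 3.6980 = 2.5516
Higher: delay to age 3 (2.5516).

2.55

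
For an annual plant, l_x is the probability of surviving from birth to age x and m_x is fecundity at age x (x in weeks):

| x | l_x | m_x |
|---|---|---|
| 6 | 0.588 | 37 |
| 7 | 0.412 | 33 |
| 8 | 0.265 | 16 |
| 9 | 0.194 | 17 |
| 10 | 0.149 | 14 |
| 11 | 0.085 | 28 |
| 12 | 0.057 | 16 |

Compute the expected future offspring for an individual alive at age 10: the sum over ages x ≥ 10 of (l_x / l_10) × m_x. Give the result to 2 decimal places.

l_10 = 0.149. Conditional survival from age 10 to x is l_x / l_10.
  x=10: (0.149/0.149) × 14 = 14.0000
  x=11: (0.085/0.149) × 28 = 15.9732
  x=12: (0.057/0.149) × 16 = 6.1208
Sum = 14.0000 + 15.9732 + 6.1208 = 36.0940

36.09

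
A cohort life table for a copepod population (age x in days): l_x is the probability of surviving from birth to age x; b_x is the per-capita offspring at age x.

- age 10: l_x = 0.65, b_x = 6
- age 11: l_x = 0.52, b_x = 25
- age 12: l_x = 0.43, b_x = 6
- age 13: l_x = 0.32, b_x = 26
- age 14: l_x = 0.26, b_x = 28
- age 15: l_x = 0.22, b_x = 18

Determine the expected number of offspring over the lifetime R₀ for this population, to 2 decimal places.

R₀ = Σ l_x b_x:
  age 10: 0.65 × 6 = 3.9000
  age 11: 0.52 × 25 = 13.0000
  age 12: 0.43 × 6 = 2.5800
  age 13: 0.32 × 26 = 8.3200
  age 14: 0.26 × 28 = 7.2800
  age 15: 0.22 × 18 = 3.9600
R₀ = 3.9000 + 13.0000 + 2.5800 + 8.3200 + 7.2800 + 3.9600 = 39.0400

39.04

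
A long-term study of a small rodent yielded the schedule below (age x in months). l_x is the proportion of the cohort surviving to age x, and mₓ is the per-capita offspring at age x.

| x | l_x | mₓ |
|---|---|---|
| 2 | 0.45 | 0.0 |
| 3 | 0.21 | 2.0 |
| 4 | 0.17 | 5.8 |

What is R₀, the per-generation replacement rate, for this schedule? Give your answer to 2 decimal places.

1.41

R₀ = Σ l_x mₓ:
  age 2: 0.45 × 0.0 = 0.0000
  age 3: 0.21 × 2.0 = 0.4200
  age 4: 0.17 × 5.8 = 0.9860
R₀ = 0.0000 + 0.4200 + 0.9860 = 1.4060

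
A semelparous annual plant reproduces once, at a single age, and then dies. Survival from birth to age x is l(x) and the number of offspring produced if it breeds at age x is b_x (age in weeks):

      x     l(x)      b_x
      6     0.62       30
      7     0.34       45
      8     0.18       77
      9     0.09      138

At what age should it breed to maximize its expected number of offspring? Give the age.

Expected offspring if breeding at age x = l(x) × b_x:
  age 6: 0.62 × 30 = 18.600
  age 7: 0.34 × 45 = 15.300
  age 8: 0.18 × 77 = 13.860
  age 9: 0.09 × 138 = 12.420
Maximum at age 6 (18.600).

6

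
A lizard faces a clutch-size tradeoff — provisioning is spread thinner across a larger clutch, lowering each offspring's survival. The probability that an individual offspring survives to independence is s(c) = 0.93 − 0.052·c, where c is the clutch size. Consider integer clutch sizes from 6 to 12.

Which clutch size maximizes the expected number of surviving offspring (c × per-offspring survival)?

9

Expected surviving offspring = c × s(c):
  c=6: 6 × 0.618 = 3.708
  c=7: 7 × 0.566 = 3.962
  c=8: 8 × 0.514 = 4.112
  c=9: 9 × 0.462 = 4.158
  c=10: 10 × 0.410 = 4.100
  c=11: 11 × 0.358 = 3.938
  c=12: 12 × 0.306 = 3.672
Maximum at c = 9 (4.158 surviving offspring).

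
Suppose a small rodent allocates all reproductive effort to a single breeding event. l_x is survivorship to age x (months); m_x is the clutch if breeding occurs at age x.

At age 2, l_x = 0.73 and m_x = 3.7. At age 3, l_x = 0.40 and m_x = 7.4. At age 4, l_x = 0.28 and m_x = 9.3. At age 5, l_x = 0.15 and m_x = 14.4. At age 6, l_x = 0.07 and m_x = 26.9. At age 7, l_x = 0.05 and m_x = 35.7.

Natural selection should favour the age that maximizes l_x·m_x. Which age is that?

3

Expected offspring if breeding at age x = l_x × m_x:
  age 2: 0.73 × 3.7 = 2.701
  age 3: 0.40 × 7.4 = 2.960
  age 4: 0.28 × 9.3 = 2.604
  age 5: 0.15 × 14.4 = 2.160
  age 6: 0.07 × 26.9 = 1.883
  age 7: 0.05 × 35.7 = 1.785
Maximum at age 3 (2.960).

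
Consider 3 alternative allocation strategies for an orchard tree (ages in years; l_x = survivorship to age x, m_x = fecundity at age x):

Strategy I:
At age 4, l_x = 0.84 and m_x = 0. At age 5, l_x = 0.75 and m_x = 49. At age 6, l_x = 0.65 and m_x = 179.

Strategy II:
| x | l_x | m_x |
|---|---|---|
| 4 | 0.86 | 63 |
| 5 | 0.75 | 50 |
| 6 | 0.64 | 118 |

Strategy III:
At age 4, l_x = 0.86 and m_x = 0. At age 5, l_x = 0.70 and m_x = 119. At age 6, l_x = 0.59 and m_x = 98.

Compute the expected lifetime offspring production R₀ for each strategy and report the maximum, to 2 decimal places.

Strategy I: R₀ = 0.84×0 + 0.75×49 + 0.65×179 = 153.1000
Strategy II: R₀ = 0.86×63 + 0.75×50 + 0.64×118 = 167.2000
Strategy III: R₀ = 0.86×0 + 0.70×119 + 0.59×98 = 141.1200
Highest R₀: strategy II with 167.2000.

167.20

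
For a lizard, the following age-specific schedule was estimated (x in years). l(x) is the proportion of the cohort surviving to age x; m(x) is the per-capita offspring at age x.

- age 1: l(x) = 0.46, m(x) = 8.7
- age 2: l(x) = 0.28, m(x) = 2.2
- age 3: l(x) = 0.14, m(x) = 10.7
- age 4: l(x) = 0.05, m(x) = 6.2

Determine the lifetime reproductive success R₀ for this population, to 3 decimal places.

R₀ = Σ l(x) m(x):
  age 1: 0.46 × 8.7 = 4.0020
  age 2: 0.28 × 2.2 = 0.6160
  age 3: 0.14 × 10.7 = 1.4980
  age 4: 0.05 × 6.2 = 0.3100
R₀ = 4.0020 + 0.6160 + 1.4980 + 0.3100 = 6.4260

6.426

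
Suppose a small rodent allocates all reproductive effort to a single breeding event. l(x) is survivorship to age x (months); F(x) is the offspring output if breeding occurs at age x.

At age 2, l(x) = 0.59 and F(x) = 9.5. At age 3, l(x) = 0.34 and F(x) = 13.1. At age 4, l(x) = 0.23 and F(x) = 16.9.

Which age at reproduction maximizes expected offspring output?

Expected offspring if breeding at age x = l(x) × F(x):
  age 2: 0.59 × 9.5 = 5.605
  age 3: 0.34 × 13.1 = 4.454
  age 4: 0.23 × 16.9 = 3.887
Maximum at age 2 (5.605).

2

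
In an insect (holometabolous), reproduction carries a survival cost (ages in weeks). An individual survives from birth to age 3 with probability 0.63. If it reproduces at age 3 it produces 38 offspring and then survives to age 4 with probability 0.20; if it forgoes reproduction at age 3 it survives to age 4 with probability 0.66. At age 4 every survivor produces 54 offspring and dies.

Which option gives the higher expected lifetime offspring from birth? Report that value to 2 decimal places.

breed at age 3: R₀ = 0.63 × (38 + 0.20 × 54) = 0.63 × 48.8000 = 30.7440
delay to age 4: R₀ = 0.63 × (0.66 × 54) = 0.63 × 35.6400 = 22.4532
Higher: breed at age 3 (30.7440).

30.74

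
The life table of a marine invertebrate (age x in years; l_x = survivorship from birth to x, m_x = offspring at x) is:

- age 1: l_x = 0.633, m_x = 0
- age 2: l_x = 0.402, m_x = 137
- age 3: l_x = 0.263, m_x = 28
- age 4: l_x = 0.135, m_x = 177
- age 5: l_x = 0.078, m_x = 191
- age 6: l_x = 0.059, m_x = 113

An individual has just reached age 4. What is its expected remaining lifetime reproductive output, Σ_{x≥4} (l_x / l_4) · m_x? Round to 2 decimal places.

336.74

l_4 = 0.135. Conditional survival from age 4 to x is l_x / l_4.
  x=4: (0.135/0.135) × 177 = 177.0000
  x=5: (0.078/0.135) × 191 = 110.3556
  x=6: (0.059/0.135) × 113 = 49.3852
Sum = 177.0000 + 110.3556 + 49.3852 = 336.7407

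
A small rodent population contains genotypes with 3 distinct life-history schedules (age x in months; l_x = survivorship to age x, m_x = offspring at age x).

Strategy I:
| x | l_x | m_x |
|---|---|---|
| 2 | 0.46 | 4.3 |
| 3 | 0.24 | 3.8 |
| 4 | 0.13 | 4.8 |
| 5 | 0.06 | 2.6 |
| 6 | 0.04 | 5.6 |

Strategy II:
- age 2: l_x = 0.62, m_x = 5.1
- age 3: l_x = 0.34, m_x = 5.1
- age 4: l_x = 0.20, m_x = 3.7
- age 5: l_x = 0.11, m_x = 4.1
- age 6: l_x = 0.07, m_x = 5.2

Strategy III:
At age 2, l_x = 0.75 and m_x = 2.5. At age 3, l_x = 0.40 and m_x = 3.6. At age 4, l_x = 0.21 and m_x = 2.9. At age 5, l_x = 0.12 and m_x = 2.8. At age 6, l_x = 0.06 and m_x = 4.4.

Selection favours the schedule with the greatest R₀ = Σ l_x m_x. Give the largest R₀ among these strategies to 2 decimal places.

6.45

Strategy I: R₀ = 0.46×4.3 + 0.24×3.8 + 0.13×4.8 + 0.06×2.6 + 0.04×5.6 = 3.8940
Strategy II: R₀ = 0.62×5.1 + 0.34×5.1 + 0.20×3.7 + 0.11×4.1 + 0.07×5.2 = 6.4510
Strategy III: R₀ = 0.75×2.5 + 0.40×3.6 + 0.21×2.9 + 0.12×2.8 + 0.06×4.4 = 4.5240
Highest R₀: strategy II with 6.4510.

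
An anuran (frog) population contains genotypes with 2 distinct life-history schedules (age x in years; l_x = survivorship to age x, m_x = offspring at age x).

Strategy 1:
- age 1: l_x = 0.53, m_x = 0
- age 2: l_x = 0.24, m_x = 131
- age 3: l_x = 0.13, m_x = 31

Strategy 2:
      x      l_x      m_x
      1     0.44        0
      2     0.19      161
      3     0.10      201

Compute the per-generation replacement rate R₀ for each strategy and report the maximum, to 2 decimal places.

50.69

Strategy 1: R₀ = 0.53×0 + 0.24×131 + 0.13×31 = 35.4700
Strategy 2: R₀ = 0.44×0 + 0.19×161 + 0.10×201 = 50.6900
Highest R₀: strategy 2 with 50.6900.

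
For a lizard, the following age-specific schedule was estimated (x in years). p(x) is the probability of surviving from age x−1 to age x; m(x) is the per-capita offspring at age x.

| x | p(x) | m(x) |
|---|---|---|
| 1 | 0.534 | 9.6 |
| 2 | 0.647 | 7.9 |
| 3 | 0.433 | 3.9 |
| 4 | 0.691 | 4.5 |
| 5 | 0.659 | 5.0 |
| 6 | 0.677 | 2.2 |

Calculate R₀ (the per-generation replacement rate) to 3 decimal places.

Survivorship from birth: l_x = p_1·p_2·…·p_x.
  l_1 = 0.53400
  l_2 = 0.34550
  l_3 = 0.14960
  l_4 = 0.10337
  l_5 = 0.06812
  l_6 = 0.04612
R₀ = Σ l_x m(x):
  age 1: 0.53400 × 9.6 = 5.1264
  age 2: 0.34550 × 7.9 = 2.7294
  age 3: 0.14960 × 3.9 = 0.5834
  age 4: 0.10337 × 4.5 = 0.4652
  age 5: 0.06812 × 5.0 = 0.3406
  age 6: 0.04612 × 2.2 = 0.1015
R₀ = 5.1264 + 2.7294 + 0.5834 + 0.4652 + 0.3406 + 0.1015 = 9.3465

9.347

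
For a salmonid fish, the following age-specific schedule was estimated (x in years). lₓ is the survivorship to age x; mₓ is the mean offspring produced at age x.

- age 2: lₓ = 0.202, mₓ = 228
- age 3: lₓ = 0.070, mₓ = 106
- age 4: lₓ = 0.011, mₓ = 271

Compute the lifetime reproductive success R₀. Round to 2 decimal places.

R₀ = Σ lₓ mₓ:
  age 2: 0.202 × 228 = 46.0560
  age 3: 0.070 × 106 = 7.4200
  age 4: 0.011 × 271 = 2.9810
R₀ = 46.0560 + 7.4200 + 2.9810 = 56.4570

56.46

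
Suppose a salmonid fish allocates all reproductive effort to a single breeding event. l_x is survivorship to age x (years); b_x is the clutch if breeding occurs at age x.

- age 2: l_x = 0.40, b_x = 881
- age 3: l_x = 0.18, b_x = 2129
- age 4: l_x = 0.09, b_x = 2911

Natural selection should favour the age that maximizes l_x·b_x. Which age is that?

3

Expected offspring if breeding at age x = l_x × b_x:
  age 2: 0.40 × 881 = 352.400
  age 3: 0.18 × 2129 = 383.220
  age 4: 0.09 × 2911 = 261.990
Maximum at age 3 (383.220).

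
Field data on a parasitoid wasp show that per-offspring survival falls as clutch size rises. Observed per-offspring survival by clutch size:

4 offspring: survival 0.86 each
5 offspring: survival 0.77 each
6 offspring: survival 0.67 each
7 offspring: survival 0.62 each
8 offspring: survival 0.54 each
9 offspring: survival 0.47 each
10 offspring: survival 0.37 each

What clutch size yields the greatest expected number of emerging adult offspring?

Expected emerging adult offspring = c × s(c):
  c=4: 4 × 0.86 = 3.440
  c=5: 5 × 0.77 = 3.850
  c=6: 6 × 0.67 = 4.020
  c=7: 7 × 0.62 = 4.340
  c=8: 8 × 0.54 = 4.320
  c=9: 9 × 0.47 = 4.230
  c=10: 10 × 0.37 = 3.700
Maximum at c = 7 (4.340 emerging adult offspring).

7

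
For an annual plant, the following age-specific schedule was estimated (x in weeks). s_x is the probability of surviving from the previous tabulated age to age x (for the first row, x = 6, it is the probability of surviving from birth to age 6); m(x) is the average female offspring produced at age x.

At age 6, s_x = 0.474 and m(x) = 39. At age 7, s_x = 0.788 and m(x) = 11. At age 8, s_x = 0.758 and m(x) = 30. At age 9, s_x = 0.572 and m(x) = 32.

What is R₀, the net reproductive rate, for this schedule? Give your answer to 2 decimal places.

36.27

Survivorship from birth: l_x = s_6·s_7·…·s_x.
  l_6 = 0.47400
  l_7 = 0.37351
  l_8 = 0.28312
  l_9 = 0.16195
R₀ = Σ l_x m(x):
  age 6: 0.47400 × 39 = 18.4860
  age 7: 0.37351 × 11 = 4.1086
  age 8: 0.28312 × 30 = 8.4936
  age 9: 0.16195 × 32 = 5.1824
R₀ = 18.4860 + 4.1086 + 8.4936 + 5.1824 = 36.2706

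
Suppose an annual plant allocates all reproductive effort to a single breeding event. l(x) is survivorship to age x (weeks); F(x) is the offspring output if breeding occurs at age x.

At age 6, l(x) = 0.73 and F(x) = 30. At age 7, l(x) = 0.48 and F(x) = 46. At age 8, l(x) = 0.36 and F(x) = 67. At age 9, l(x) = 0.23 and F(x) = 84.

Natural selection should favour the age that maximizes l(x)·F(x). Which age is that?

Expected offspring if breeding at age x = l(x) × F(x):
  age 6: 0.73 × 30 = 21.900
  age 7: 0.48 × 46 = 22.080
  age 8: 0.36 × 67 = 24.120
  age 9: 0.23 × 84 = 19.320
Maximum at age 8 (24.120).

8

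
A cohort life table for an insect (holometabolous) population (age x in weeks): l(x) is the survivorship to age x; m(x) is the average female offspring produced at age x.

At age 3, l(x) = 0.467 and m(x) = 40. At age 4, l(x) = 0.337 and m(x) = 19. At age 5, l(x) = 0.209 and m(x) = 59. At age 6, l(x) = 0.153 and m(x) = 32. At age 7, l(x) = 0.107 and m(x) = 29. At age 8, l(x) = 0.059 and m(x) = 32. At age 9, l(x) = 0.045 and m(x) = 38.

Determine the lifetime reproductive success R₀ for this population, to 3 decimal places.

R₀ = Σ l(x) m(x):
  age 3: 0.467 × 40 = 18.6800
  age 4: 0.337 × 19 = 6.4030
  age 5: 0.209 × 59 = 12.3310
  age 6: 0.153 × 32 = 4.8960
  age 7: 0.107 × 29 = 3.1030
  age 8: 0.059 × 32 = 1.8880
  age 9: 0.045 × 38 = 1.7100
R₀ = 18.6800 + 6.4030 + 12.3310 + 4.8960 + 3.1030 + 1.8880 + 1.7100 = 49.0110

49.011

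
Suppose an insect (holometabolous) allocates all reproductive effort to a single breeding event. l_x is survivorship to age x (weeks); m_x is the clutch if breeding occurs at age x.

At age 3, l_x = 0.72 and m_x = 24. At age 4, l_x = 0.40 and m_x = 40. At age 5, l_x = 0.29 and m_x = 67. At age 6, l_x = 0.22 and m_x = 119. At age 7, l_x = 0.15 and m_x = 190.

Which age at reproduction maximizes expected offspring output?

7

Expected offspring if breeding at age x = l_x × m_x:
  age 3: 0.72 × 24 = 17.280
  age 4: 0.40 × 40 = 16.000
  age 5: 0.29 × 67 = 19.430
  age 6: 0.22 × 119 = 26.180
  age 7: 0.15 × 190 = 28.500
Maximum at age 7 (28.500).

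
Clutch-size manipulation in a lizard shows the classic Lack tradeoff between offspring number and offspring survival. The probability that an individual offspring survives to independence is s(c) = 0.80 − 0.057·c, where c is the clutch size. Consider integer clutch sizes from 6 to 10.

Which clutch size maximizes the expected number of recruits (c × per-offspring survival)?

Expected recruits = c × s(c):
  c=6: 6 × 0.458 = 2.748
  c=7: 7 × 0.401 = 2.807
  c=8: 8 × 0.344 = 2.752
  c=9: 9 × 0.287 = 2.583
  c=10: 10 × 0.230 = 2.300
Maximum at c = 7 (2.807 recruits).

7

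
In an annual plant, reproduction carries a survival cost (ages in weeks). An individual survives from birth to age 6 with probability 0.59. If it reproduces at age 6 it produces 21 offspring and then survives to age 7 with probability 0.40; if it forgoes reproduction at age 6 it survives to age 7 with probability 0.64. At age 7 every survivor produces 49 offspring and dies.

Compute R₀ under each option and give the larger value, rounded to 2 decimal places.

breed at age 6: R₀ = 0.59 × (21 + 0.40 × 49) = 0.59 × 40.6000 = 23.9540
delay to age 7: R₀ = 0.59 × (0.64 × 49) = 0.59 × 31.3600 = 18.5024
Higher: breed at age 6 (23.9540).

23.95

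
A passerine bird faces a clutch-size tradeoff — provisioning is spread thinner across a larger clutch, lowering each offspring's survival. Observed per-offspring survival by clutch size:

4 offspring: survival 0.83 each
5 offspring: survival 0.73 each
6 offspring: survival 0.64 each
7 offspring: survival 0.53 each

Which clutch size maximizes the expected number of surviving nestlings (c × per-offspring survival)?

Expected surviving nestlings = c × s(c):
  c=4: 4 × 0.83 = 3.320
  c=5: 5 × 0.73 = 3.650
  c=6: 6 × 0.64 = 3.840
  c=7: 7 × 0.53 = 3.710
Maximum at c = 6 (3.840 surviving nestlings).

6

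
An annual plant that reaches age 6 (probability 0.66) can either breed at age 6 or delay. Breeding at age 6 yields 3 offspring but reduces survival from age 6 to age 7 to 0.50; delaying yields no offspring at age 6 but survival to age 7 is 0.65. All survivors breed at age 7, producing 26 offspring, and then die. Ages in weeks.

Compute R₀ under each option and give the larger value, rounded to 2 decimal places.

11.15

breed at age 6: R₀ = 0.66 × (3 + 0.50 × 26) = 0.66 × 16.0000 = 10.5600
delay to age 7: R₀ = 0.66 × (0.65 × 26) = 0.66 × 16.9000 = 11.1540
Higher: delay to age 7 (11.1540).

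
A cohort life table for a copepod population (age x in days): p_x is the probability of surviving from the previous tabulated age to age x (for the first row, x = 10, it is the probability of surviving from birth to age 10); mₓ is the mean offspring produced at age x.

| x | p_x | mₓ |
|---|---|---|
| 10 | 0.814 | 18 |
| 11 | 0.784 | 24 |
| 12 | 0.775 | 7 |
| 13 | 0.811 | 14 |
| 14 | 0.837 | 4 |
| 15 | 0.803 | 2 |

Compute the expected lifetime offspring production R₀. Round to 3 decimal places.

Survivorship from birth: l_x = p_10·p_11·…·p_x.
  l_10 = 0.81400
  l_11 = 0.63818
  l_12 = 0.49459
  l_13 = 0.40111
  l_14 = 0.33573
  l_15 = 0.26959
R₀ = Σ l_x mₓ:
  age 10: 0.81400 × 18 = 14.6520
  age 11: 0.63818 × 24 = 15.3163
  age 12: 0.49459 × 7 = 3.4621
  age 13: 0.40111 × 14 = 5.6155
  age 14: 0.33573 × 4 = 1.3429
  age 15: 0.26959 × 2 = 0.5392
R₀ = 14.6520 + 15.3163 + 3.4621 + 5.6155 + 1.3429 + 0.5392 = 40.9281

40.928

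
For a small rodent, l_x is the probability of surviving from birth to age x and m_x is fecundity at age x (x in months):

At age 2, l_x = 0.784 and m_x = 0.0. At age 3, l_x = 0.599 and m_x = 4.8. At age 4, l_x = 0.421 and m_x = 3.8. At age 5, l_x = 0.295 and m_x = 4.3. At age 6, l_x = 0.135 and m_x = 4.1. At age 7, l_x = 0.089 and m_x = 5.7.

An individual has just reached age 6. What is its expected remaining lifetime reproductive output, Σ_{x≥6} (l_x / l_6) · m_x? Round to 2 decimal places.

7.86

l_6 = 0.135. Conditional survival from age 6 to x is l_x / l_6.
  x=6: (0.135/0.135) × 4.1 = 4.1000
  x=7: (0.089/0.135) × 5.7 = 3.7578
Sum = 4.1000 + 3.7578 = 7.8578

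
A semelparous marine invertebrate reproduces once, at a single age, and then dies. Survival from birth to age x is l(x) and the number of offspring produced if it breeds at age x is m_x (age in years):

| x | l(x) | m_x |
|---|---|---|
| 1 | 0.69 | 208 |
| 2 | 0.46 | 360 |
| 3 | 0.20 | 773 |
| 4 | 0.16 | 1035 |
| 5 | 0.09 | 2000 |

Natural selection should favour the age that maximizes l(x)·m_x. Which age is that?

Expected offspring if breeding at age x = l(x) × m_x:
  age 1: 0.69 × 208 = 143.520
  age 2: 0.46 × 360 = 165.600
  age 3: 0.20 × 773 = 154.600
  age 4: 0.16 × 1035 = 165.600
  age 5: 0.09 × 2000 = 180.000
Maximum at age 5 (180.000).

5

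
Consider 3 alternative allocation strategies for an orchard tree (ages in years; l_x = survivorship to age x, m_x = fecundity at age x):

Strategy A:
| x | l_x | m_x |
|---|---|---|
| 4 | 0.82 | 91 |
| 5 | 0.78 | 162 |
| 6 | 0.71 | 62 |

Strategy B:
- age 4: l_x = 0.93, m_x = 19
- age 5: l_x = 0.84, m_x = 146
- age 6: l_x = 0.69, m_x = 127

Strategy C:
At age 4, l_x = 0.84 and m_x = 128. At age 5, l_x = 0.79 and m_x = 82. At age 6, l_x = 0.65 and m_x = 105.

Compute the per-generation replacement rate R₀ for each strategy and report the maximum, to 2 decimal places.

245.00

Strategy A: R₀ = 0.82×91 + 0.78×162 + 0.71×62 = 245.0000
Strategy B: R₀ = 0.93×19 + 0.84×146 + 0.69×127 = 227.9400
Strategy C: R₀ = 0.84×128 + 0.79×82 + 0.65×105 = 240.5500
Highest R₀: strategy A with 245.0000.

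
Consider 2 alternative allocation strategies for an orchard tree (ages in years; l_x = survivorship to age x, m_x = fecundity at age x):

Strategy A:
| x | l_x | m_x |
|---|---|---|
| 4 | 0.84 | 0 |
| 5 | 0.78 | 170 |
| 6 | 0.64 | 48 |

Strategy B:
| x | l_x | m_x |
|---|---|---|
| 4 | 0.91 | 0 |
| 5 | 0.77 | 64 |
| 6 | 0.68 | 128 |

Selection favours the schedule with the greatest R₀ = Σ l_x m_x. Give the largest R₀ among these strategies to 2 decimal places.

Strategy A: R₀ = 0.84×0 + 0.78×170 + 0.64×48 = 163.3200
Strategy B: R₀ = 0.91×0 + 0.77×64 + 0.68×128 = 136.3200
Highest R₀: strategy A with 163.3200.

163.32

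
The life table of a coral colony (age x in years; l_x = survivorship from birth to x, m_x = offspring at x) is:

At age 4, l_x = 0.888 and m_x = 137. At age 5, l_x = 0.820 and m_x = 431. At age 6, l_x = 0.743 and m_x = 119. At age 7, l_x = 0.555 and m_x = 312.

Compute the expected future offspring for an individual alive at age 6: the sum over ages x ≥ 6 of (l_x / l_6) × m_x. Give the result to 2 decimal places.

l_6 = 0.743. Conditional survival from age 6 to x is l_x / l_6.
  x=6: (0.743/0.743) × 119 = 119.0000
  x=7: (0.555/0.743) × 312 = 233.0552
Sum = 119.0000 + 233.0552 = 352.0552

352.06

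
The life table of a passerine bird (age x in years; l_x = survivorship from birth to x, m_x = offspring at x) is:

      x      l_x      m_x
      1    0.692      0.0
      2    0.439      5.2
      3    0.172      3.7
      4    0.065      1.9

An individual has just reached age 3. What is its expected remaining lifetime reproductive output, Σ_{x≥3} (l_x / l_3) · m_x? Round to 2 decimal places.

4.42

l_3 = 0.172. Conditional survival from age 3 to x is l_x / l_3.
  x=3: (0.172/0.172) × 3.7 = 3.7000
  x=4: (0.065/0.172) × 1.9 = 0.7180
Sum = 3.7000 + 0.7180 = 4.4180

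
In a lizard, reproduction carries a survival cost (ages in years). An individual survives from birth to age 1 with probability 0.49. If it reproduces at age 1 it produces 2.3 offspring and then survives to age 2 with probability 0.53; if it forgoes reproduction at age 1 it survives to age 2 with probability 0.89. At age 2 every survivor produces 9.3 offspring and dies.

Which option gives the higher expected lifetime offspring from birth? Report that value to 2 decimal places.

breed at age 1: R₀ = 0.49 × (2.3 + 0.53 × 9.3) = 0.49 × 7.2290 = 3.5422
delay to age 2: R₀ = 0.49 × (0.89 × 9.3) = 0.49 × 8.2770 = 4.0557
Higher: delay to age 2 (4.0557).

4.06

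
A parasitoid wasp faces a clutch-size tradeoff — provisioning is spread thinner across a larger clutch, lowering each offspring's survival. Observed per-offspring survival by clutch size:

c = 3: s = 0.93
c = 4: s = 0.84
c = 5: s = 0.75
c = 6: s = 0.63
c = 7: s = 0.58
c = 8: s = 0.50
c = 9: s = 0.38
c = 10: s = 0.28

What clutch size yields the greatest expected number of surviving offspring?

7

Expected surviving offspring = c × s(c):
  c=3: 3 × 0.93 = 2.790
  c=4: 4 × 0.84 = 3.360
  c=5: 5 × 0.75 = 3.750
  c=6: 6 × 0.63 = 3.780
  c=7: 7 × 0.58 = 4.060
  c=8: 8 × 0.50 = 4.000
  c=9: 9 × 0.38 = 3.420
  c=10: 10 × 0.28 = 2.800
Maximum at c = 7 (4.060 surviving offspring).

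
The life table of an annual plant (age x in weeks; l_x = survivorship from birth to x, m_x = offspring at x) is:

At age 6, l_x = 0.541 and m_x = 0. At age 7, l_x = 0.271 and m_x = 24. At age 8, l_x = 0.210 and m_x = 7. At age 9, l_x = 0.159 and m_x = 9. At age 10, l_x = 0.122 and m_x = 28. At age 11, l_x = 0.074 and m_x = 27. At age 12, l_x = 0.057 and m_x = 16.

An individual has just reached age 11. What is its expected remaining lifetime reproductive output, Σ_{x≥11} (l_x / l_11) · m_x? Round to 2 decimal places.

39.32

l_11 = 0.074. Conditional survival from age 11 to x is l_x / l_11.
  x=11: (0.074/0.074) × 27 = 27.0000
  x=12: (0.057/0.074) × 16 = 12.3243
Sum = 27.0000 + 12.3243 = 39.3243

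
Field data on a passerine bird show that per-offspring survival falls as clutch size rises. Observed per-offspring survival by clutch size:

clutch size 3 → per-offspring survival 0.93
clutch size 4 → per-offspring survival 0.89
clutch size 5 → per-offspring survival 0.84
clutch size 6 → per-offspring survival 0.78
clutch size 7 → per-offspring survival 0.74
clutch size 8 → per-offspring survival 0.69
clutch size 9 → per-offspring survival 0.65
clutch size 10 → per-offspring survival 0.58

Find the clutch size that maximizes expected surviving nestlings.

Expected surviving nestlings = c × s(c):
  c=3: 3 × 0.93 = 2.790
  c=4: 4 × 0.89 = 3.560
  c=5: 5 × 0.84 = 4.200
  c=6: 6 × 0.78 = 4.680
  c=7: 7 × 0.74 = 5.180
  c=8: 8 × 0.69 = 5.520
  c=9: 9 × 0.65 = 5.850
  c=10: 10 × 0.58 = 5.800
Maximum at c = 9 (5.850 surviving nestlings).

9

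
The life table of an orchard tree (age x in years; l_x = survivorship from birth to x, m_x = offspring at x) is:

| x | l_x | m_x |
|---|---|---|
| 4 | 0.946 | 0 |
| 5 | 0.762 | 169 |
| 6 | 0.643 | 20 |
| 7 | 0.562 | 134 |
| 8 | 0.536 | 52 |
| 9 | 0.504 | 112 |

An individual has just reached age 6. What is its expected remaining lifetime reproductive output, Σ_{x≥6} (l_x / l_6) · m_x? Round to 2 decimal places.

l_6 = 0.643. Conditional survival from age 6 to x is l_x / l_6.
  x=6: (0.643/0.643) × 20 = 20.0000
  x=7: (0.562/0.643) × 134 = 117.1198
  x=8: (0.536/0.643) × 52 = 43.3468
  x=9: (0.504/0.643) × 112 = 87.7885
Sum = 20.0000 + 117.1198 + 43.3468 + 87.7885 = 268.2551

268.26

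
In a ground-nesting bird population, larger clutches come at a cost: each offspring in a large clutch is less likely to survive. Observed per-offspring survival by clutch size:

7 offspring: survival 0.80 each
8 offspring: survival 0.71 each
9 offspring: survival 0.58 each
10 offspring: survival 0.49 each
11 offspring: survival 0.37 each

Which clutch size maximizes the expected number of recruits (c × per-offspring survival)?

Expected recruits = c × s(c):
  c=7: 7 × 0.80 = 5.600
  c=8: 8 × 0.71 = 5.680
  c=9: 9 × 0.58 = 5.220
  c=10: 10 × 0.49 = 4.900
  c=11: 11 × 0.37 = 4.070
Maximum at c = 8 (5.680 recruits).

8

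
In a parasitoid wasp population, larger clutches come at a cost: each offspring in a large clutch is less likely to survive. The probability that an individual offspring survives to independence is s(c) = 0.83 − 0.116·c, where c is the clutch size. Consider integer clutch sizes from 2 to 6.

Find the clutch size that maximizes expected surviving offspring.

4

Expected surviving offspring = c × s(c):
  c=2: 2 × 0.598 = 1.196
  c=3: 3 × 0.482 = 1.446
  c=4: 4 × 0.366 = 1.464
  c=5: 5 × 0.250 = 1.250
  c=6: 6 × 0.134 = 0.804
Maximum at c = 4 (1.464 surviving offspring).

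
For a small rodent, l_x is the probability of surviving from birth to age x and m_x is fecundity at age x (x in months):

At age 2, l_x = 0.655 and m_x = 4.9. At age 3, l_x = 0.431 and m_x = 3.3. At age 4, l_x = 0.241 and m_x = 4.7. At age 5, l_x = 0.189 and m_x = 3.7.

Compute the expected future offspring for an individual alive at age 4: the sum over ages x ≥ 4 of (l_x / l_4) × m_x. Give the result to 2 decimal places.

7.60

l_4 = 0.241. Conditional survival from age 4 to x is l_x / l_4.
  x=4: (0.241/0.241) × 4.7 = 4.7000
  x=5: (0.189/0.241) × 3.7 = 2.9017
Sum = 4.7000 + 2.9017 = 7.6017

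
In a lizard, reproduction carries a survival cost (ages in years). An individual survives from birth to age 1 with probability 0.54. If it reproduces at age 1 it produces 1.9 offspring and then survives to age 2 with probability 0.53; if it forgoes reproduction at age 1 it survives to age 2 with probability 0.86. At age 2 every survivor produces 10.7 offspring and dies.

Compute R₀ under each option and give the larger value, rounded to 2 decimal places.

breed at age 1: R₀ = 0.54 × (1.9 + 0.53 × 10.7) = 0.54 × 7.5710 = 4.0883
delay to age 2: R₀ = 0.54 × (0.86 × 10.7) = 0.54 × 9.2020 = 4.9691
Higher: delay to age 2 (4.9691).

4.97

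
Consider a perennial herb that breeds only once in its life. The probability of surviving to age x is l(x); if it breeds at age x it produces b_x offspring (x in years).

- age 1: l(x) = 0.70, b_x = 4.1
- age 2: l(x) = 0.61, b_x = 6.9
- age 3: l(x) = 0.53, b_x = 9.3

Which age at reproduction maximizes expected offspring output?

3

Expected offspring if breeding at age x = l(x) × b_x:
  age 1: 0.70 × 4.1 = 2.870
  age 2: 0.61 × 6.9 = 4.209
  age 3: 0.53 × 9.3 = 4.929
Maximum at age 3 (4.929).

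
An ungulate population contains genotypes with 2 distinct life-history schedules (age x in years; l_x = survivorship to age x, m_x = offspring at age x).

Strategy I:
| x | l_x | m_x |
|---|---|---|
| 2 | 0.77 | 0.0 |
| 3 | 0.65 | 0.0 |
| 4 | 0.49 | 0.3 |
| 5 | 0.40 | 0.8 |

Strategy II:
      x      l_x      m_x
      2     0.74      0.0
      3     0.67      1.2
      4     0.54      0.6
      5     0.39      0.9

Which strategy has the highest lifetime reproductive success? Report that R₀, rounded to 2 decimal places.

1.48

Strategy I: R₀ = 0.77×0.0 + 0.65×0.0 + 0.49×0.3 + 0.40×0.8 = 0.4670
Strategy II: R₀ = 0.74×0.0 + 0.67×1.2 + 0.54×0.6 + 0.39×0.9 = 1.4790
Highest R₀: strategy II with 1.4790.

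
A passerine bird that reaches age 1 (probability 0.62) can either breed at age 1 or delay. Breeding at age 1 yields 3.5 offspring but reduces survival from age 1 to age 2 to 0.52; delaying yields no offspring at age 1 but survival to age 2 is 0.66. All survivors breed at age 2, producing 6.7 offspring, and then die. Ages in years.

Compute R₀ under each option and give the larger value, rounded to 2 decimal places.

4.33

breed at age 1: R₀ = 0.62 × (3.5 + 0.52 × 6.7) = 0.62 × 6.9840 = 4.3301
delay to age 2: R₀ = 0.62 × (0.66 × 6.7) = 0.62 × 4.4220 = 2.7416
Higher: breed at age 1 (4.3301).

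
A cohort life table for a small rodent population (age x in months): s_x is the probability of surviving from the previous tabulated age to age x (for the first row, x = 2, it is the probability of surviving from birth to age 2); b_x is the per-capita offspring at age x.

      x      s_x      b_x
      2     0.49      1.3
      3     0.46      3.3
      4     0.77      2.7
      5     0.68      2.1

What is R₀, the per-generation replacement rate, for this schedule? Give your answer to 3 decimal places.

2.097

Survivorship from birth: l_x = s_2·s_3·…·s_x.
  l_2 = 0.49000
  l_3 = 0.22540
  l_4 = 0.17356
  l_5 = 0.11802
R₀ = Σ l_x b_x:
  age 2: 0.49000 × 1.3 = 0.6370
  age 3: 0.22540 × 3.3 = 0.7438
  age 4: 0.17356 × 2.7 = 0.4686
  age 5: 0.11802 × 2.1 = 0.2478
R₀ = 0.6370 + 0.7438 + 0.4686 + 0.2478 = 2.0973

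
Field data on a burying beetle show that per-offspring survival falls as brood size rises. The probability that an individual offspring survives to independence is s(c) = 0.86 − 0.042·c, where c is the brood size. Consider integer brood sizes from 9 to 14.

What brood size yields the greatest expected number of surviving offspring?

10

Expected surviving offspring = c × s(c):
  c=9: 9 × 0.482 = 4.338
  c=10: 10 × 0.440 = 4.400
  c=11: 11 × 0.398 = 4.378
  c=12: 12 × 0.356 = 4.272
  c=13: 13 × 0.314 = 4.082
  c=14: 14 × 0.272 = 3.808
Maximum at c = 10 (4.400 surviving offspring).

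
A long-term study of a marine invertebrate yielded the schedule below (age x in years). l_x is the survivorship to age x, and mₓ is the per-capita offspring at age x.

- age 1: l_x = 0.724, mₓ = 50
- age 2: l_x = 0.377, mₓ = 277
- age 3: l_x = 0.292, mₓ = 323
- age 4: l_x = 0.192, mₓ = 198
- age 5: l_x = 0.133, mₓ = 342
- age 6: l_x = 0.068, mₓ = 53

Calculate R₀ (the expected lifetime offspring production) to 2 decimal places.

R₀ = Σ l_x mₓ:
  age 1: 0.724 × 50 = 36.2000
  age 2: 0.377 × 277 = 104.4290
  age 3: 0.292 × 323 = 94.3160
  age 4: 0.192 × 198 = 38.0160
  age 5: 0.133 × 342 = 45.4860
  age 6: 0.068 × 53 = 3.6040
R₀ = 36.2000 + 104.4290 + 94.3160 + 38.0160 + 45.4860 + 3.6040 = 322.0510

322.05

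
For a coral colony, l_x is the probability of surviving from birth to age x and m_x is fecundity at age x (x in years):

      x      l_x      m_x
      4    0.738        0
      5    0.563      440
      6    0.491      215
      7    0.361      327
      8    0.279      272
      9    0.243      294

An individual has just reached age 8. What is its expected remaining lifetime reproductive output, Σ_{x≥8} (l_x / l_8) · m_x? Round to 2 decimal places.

528.06

l_8 = 0.279. Conditional survival from age 8 to x is l_x / l_8.
  x=8: (0.279/0.279) × 272 = 272.0000
  x=9: (0.243/0.279) × 294 = 256.0645
Sum = 272.0000 + 256.0645 = 528.0645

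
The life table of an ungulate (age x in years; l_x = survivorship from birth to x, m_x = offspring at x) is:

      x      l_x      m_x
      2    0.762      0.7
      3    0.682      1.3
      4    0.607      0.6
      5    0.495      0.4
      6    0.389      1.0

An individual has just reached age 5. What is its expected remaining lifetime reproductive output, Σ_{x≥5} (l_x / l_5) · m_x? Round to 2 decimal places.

l_5 = 0.495. Conditional survival from age 5 to x is l_x / l_5.
  x=5: (0.495/0.495) × 0.4 = 0.4000
  x=6: (0.389/0.495) × 1.0 = 0.7859
Sum = 0.4000 + 0.7859 = 1.1859

1.19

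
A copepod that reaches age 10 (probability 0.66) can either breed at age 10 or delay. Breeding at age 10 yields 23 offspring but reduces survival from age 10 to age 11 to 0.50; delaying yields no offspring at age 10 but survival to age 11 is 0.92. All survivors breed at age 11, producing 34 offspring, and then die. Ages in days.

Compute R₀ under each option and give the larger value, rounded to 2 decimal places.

breed at age 10: R₀ = 0.66 × (23 + 0.50 × 34) = 0.66 × 40.0000 = 26.4000
delay to age 11: R₀ = 0.66 × (0.92 × 34) = 0.66 × 31.2800 = 20.6448
Higher: breed at age 10 (26.4000).

26.40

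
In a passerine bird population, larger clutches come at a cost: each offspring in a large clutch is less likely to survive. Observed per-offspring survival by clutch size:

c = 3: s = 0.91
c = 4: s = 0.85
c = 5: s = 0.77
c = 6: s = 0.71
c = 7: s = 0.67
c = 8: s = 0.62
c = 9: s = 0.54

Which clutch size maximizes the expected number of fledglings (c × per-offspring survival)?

8

Expected fledglings = c × s(c):
  c=3: 3 × 0.91 = 2.730
  c=4: 4 × 0.85 = 3.400
  c=5: 5 × 0.77 = 3.850
  c=6: 6 × 0.71 = 4.260
  c=7: 7 × 0.67 = 4.690
  c=8: 8 × 0.62 = 4.960
  c=9: 9 × 0.54 = 4.860
Maximum at c = 8 (4.960 fledglings).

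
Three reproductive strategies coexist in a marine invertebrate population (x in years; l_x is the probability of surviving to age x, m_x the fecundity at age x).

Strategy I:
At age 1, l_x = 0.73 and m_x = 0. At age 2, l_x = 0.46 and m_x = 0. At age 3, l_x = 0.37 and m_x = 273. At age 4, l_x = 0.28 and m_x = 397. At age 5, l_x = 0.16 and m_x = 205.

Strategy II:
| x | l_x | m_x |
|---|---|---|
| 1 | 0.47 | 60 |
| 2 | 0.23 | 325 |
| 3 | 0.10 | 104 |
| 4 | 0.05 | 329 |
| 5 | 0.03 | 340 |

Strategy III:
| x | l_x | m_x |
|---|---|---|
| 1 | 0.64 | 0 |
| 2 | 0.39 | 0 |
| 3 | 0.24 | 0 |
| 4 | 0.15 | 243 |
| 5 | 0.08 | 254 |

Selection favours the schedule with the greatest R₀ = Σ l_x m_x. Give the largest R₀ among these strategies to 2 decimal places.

244.97

Strategy I: R₀ = 0.73×0 + 0.46×0 + 0.37×273 + 0.28×397 + 0.16×205 = 244.9700
Strategy II: R₀ = 0.47×60 + 0.23×325 + 0.10×104 + 0.05×329 + 0.03×340 = 140.0000
Strategy III: R₀ = 0.64×0 + 0.39×0 + 0.24×0 + 0.15×243 + 0.08×254 = 56.7700
Highest R₀: strategy I with 244.9700.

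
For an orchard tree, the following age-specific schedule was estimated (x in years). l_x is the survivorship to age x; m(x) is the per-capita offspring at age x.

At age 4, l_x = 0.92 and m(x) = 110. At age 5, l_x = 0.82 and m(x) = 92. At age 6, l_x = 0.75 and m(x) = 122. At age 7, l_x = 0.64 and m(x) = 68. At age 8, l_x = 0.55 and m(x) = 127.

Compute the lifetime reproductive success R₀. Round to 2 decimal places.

381.51

R₀ = Σ l_x m(x):
  age 4: 0.92 × 110 = 101.2000
  age 5: 0.82 × 92 = 75.4400
  age 6: 0.75 × 122 = 91.5000
  age 7: 0.64 × 68 = 43.5200
  age 8: 0.55 × 127 = 69.8500
R₀ = 101.2000 + 75.4400 + 91.5000 + 43.5200 + 69.8500 = 381.5100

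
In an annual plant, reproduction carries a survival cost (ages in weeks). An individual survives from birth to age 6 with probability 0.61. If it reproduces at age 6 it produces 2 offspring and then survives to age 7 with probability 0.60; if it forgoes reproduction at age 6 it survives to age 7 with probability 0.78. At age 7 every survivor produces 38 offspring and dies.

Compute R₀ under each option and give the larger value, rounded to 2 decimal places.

breed at age 6: R₀ = 0.61 × (2 + 0.60 × 38) = 0.61 × 24.8000 = 15.1280
delay to age 7: R₀ = 0.61 × (0.78 × 38) = 0.61 × 29.6400 = 18.0804
Higher: delay to age 7 (18.0804).

18.08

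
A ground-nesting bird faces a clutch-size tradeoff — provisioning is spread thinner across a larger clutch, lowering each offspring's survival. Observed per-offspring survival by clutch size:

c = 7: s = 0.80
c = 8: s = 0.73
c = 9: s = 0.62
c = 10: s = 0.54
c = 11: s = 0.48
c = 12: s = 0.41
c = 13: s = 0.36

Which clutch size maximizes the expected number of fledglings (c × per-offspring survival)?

Expected fledglings = c × s(c):
  c=7: 7 × 0.80 = 5.600
  c=8: 8 × 0.73 = 5.840
  c=9: 9 × 0.62 = 5.580
  c=10: 10 × 0.54 = 5.400
  c=11: 11 × 0.48 = 5.280
  c=12: 12 × 0.41 = 4.920
  c=13: 13 × 0.36 = 4.680
Maximum at c = 8 (5.840 fledglings).

8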